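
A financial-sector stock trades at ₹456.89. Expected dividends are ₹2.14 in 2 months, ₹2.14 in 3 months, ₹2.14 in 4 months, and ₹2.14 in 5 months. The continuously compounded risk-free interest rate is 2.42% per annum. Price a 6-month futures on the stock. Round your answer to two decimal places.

₹453.85

PV(dividends) I = 2.14·e^(−0.0242·2/12) + 2.14·e^(−0.0242·3/12) + 2.14·e^(−0.0242·4/12) + 2.14·e^(−0.0242·5/12)
I = 2.1314 + 2.1271 + 2.1228 + 2.1185 = 8.4998
F = (S − I)·e^(rT) = (456.89 − 8.4998) · e^(0.0242·6/12)
= 448.3902 · e^0.012100 = 448.3902 × 1.012174 = ₹453.85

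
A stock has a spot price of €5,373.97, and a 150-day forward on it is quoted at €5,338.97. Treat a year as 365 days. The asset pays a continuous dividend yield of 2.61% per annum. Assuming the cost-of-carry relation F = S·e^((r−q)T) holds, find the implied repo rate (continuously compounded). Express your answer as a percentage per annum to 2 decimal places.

1.02%

From F = S·e^((r−q)T): (r − q) = ln(F/S)/T
ln(5338.97/5373.97) = ln(0.993487) = -0.006534
(r − q) = -0.006534 / (150/365) = -0.015899
r = ln(F/S)/T + q = -0.015899 + 0.0261 = 0.010201
r = 1.02%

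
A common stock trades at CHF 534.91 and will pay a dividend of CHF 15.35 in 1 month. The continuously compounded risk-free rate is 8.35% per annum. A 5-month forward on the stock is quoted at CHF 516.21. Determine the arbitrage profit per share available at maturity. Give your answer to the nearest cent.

PV(dividends) I = 15.35·e^(−0.0835·1/12) = 15.2436
Fair forward F* = (S − I)·e^(rT) = (534.91 − 15.2436)·e^0.034792 = 519.6664 × 1.035404 = 538.0647
Market CHF 516.21 < fair 538.0647: forward underpriced → reverse cash-and-carry (short the stock, invest proceeds at r, pay the dividends, go long the forward).
Profit at T = |F_mkt − F*| = |516.21 − 538.0647| = CHF 21.85 per share

CHF 21.85 per share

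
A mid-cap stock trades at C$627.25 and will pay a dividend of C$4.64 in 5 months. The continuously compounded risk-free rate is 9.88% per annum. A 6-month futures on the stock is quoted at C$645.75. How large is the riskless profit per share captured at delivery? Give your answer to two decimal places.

PV(dividends) I = 4.64·e^(−0.0988·5/12) = 4.4529
Fair futures F* = (S − I)·e^(rT) = (627.25 − 4.4529)·e^0.049400 = 622.7971 × 1.050641 = 654.3362
Market C$645.75 < fair 654.3362: forward underpriced → reverse cash-and-carry (short the stock, invest proceeds at r, pay the dividends, go long the forward).
Profit at T = |F_mkt − F*| = |645.75 − 654.3362| = C$8.59 per share

C$8.59 per share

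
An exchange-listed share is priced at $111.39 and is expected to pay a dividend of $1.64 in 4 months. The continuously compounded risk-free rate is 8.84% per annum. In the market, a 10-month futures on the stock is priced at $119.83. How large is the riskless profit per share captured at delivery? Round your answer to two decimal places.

PV(dividends) I = 1.64·e^(−0.0884·4/12) = 1.5924
Fair futures F* = (S − I)·e^(rT) = (111.39 − 1.5924)·e^0.073667 = 109.7976 × 1.076448 = 118.1914
Market $119.83 > fair 118.1914: forward overpriced → cash-and-carry (borrow at r, buy the stock and collect the dividends, short the forward).
Profit at T = |F_mkt − F*| = |119.83 − 118.1914| = $1.64 per share

$1.64 per share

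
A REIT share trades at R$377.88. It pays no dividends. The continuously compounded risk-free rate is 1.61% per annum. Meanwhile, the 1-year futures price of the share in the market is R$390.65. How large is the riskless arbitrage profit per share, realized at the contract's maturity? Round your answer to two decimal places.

Fair futures: F* = S·e^(carry·T), with carry = r = 0.0161
F* = 377.88 · e^(0.0161 × 1) = 377.88 · e^0.016100 = 377.88 × 1.016230 = R$384.0130
Market R$390.65 > fair R$384.0130: forward overpriced → cash-and-carry (buy spot, short the forward).
At maturity, profit = |F_mkt − F*| = |390.65 − 384.0130| = R$6.64 per share

R$6.64 per share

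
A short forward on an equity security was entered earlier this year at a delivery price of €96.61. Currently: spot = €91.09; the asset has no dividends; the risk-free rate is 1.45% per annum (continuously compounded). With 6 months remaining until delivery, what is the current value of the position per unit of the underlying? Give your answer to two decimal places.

Current fair forward for the remaining 6 months: F = S·e^(r·T), r = 0.0145
F = 91.09 · e^(0.0145 × 6/12) = 91.09 × 1.007276 = 91.7528
Value of long forward = (F − K)·e^(−rT) = (91.7528 − 96.61) · e^(−0.0145·6/12)
= -4.8572 × 0.992776 = -4.82
Short position value = −(long value) = €4.82

€4.82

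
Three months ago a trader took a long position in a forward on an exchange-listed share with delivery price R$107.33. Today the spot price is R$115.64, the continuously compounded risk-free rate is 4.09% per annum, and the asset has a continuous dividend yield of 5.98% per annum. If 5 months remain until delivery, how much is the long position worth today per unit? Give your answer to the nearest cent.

Current fair forward for the remaining 5 months: F = S·e^((r − q)·T), (r − q) = 0.0409 − 0.0598 = -0.0189
F = 115.64 · e^(-0.0189 × 5/12) = 115.64 × 0.992156 = 114.7329
Value of long forward = (F − K)·e^(−rT) = (114.7329 − 107.33) · e^(−0.0409·5/12)
= 7.4029 × 0.983103 = 7.28

R$7.28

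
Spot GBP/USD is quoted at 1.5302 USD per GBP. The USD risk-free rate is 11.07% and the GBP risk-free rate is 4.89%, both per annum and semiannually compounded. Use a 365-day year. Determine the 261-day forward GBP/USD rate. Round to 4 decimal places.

By covered interest parity, F = S · (1+r_USD/2)^(2T) / (1+r_GBP/2)^(2T)
= 1.5302 × 1.080091 / 1.035150 = 1.5302 × 1.043415
F = 1.5966 USD per GBP

1.5966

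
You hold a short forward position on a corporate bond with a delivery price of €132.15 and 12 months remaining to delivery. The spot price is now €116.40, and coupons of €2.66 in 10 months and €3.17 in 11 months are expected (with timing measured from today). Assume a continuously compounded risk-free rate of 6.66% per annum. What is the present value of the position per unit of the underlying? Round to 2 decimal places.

PV(remaining coupons) I = 2.66·e^(−0.0666·10/12) + 3.17·e^(−0.0666·11/12) = 5.4987
Current forward F = (S − I)·e^(rT) = (116.40 − 5.4987)·e^(0.0666·12/12) = 110.9013 × 1.068868 = 118.5389
Value (long) = (F − K)·e^(−rT) = (118.5389 − 132.15) × 0.935569 = -12.7341
Short position value = −(long value) = €12.73

€12.73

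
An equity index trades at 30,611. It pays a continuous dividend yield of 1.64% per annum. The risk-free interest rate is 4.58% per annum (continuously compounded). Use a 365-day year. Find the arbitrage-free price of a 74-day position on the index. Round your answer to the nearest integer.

30,794

F = S·e^((r − q)T) = 30611 · e^((0.0458 − 0.0164) × 74/365)
= 30611 · e^0.005961 = 30611 × 1.005979
F = 30,794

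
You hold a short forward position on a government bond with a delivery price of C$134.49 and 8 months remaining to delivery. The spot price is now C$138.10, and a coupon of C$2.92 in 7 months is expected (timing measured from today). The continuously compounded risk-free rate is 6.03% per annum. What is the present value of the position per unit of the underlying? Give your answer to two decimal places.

-C$6.09

PV(remaining coupons) I = 2.92·e^(−0.0603·7/12) = 2.8191
Current forward F = (S − I)·e^(rT) = (138.10 − 2.8191)·e^(0.0603·8/12) = 135.2809 × 1.041019 = 140.8300
Value (long) = (F − K)·e^(−rT) = (140.8300 − 134.49) × 0.960597 = 6.0902
Short position value = −(long value) = -C$6.09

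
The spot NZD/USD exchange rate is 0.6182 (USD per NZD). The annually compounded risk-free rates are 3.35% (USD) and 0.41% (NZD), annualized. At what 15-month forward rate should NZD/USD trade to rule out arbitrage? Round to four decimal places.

0.6409

By covered interest parity, F = S · (1+r_USD)^T / (1+r_NZD)^T
= 0.6182 × 1.042049 / 1.005128 = 0.6182 × 1.036733
F = 0.6409 USD per NZD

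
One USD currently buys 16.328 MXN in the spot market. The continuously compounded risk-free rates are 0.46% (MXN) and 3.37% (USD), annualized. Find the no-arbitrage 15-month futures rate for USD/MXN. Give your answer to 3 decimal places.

15.745

F = S·e^((r_MXN − r_USD)T) = 16.328 · e^((0.0046 − 0.0337) × 15/12)
= 16.328 · e^-0.036375 = 16.328 × 0.964279
F = 15.745 MXN per USD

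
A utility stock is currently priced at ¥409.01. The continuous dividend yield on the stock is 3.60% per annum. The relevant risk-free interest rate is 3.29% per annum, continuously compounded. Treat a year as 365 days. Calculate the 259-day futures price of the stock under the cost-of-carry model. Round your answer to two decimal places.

¥408.11

F = S·e^((r − q)T) = 409.01 · e^((0.0329 − 0.0360) × 259/365)
= 409.01 · e^-0.002200 = 409.01 × 0.997802
F = ¥408.11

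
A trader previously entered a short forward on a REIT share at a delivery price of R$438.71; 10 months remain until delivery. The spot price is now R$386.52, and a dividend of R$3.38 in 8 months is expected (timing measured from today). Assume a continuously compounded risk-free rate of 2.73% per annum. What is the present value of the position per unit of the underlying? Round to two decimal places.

PV(remaining dividends) I = 3.38·e^(−0.0273·8/12) = 3.3190
Current forward F = (S − I)·e^(rT) = (386.52 − 3.3190)·e^(0.0273·10/12) = 383.2010 × 1.023011 = 392.0188
Value (long) = (F − K)·e^(−rT) = (392.0188 − 438.71) × 0.977507 = -45.6410
Short position value = −(long value) = R$45.64

R$45.64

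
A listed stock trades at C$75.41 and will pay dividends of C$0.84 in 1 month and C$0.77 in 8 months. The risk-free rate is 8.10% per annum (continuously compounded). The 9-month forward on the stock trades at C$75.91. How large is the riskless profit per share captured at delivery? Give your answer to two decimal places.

PV(dividends) I = 0.84·e^(−0.0810·1/12) + 0.77·e^(−0.0810·8/12) = 1.5639
Fair forward F* = (S − I)·e^(rT) = (75.41 − 1.5639)·e^0.060750 = 73.8461 × 1.062633 = 78.4713
Market C$75.91 < fair 78.4713: forward underpriced → reverse cash-and-carry (short the stock, invest proceeds at r, pay the dividends, go long the forward).
Profit at T = |F_mkt − F*| = |75.91 − 78.4713| = C$2.56 per share

C$2.56 per share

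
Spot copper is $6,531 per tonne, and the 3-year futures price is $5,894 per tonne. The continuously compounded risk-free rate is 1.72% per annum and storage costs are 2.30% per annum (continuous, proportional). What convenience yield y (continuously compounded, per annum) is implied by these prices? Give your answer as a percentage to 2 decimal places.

7.44%

F = S·e^((r+u−y)T) ⇒ (r+u−y) = ln(F/S)/T
ln(5894/6531) = -0.102625; /T ⇒ -0.034208
y = r + u − ln(F/S)/T = 0.0172 + 0.0230 + 0.034208 = 0.074408
y = 7.44%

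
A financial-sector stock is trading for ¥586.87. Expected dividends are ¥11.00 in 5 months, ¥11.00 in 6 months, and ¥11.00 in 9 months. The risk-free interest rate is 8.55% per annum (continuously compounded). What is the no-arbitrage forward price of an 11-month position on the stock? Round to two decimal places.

¥600.68

PV(dividends) I = 11.00·e^(−0.0855·5/12) + 11.00·e^(−0.0855·6/12) + 11.00·e^(−0.0855·9/12)
I = 10.6150 + 10.5397 + 10.3168 = 31.4715
F = (S − I)·e^(rT) = (586.87 − 31.4715) · e^(0.0855·11/12)
= 555.3985 · e^0.078375 = 555.3985 × 1.081528 = ¥600.68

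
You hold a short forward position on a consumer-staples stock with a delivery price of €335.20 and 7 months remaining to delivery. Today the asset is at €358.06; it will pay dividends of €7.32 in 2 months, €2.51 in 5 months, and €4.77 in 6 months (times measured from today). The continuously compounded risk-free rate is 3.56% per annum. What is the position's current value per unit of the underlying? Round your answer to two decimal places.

-€15.31

PV(remaining dividends) I = 7.32·e^(−0.0356·2/12) + 2.51·e^(−0.0356·5/12) + 4.77·e^(−0.0356·6/12) = 14.4356
Current forward F = (S − I)·e^(rT) = (358.06 − 14.4356)·e^(0.0356·7/12) = 343.6244 × 1.020984 = 350.8350
Value (long) = (F − K)·e^(−rT) = (350.8350 − 335.20) × 0.979447 = 15.3137
Short position value = −(long value) = -€15.31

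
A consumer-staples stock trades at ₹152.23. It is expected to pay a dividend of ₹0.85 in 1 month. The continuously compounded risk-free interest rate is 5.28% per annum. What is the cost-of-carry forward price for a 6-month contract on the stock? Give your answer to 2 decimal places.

PV(dividends) I = 0.85·e^(−0.0528·1/12)
I = 0.8463
F = (S − I)·e^(rT) = (152.23 − 0.8463) · e^(0.0528·6/12)
= 151.3837 · e^0.026400 = 151.3837 × 1.026752 = ₹155.43

₹155.43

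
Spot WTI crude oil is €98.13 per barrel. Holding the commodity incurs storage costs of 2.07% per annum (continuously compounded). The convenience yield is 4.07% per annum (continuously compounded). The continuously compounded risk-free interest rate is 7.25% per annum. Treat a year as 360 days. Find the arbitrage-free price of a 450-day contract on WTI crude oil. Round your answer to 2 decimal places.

Net carry = r + u − y = 0.0725 + 0.0207 − 0.0407 = 0.0525
F = S·e^((r+u−y)T) = 98.13 · e^(0.0525 × 450/360) = 98.13 · e^0.065625
= 98.13 × 1.067826 = €104.79 per barrel

€104.79 per barrel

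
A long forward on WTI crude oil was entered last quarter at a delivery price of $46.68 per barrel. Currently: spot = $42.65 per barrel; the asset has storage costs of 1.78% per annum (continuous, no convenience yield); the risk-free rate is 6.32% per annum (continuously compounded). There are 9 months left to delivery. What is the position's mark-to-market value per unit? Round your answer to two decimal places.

Current fair forward for the remaining 9 months: F = S·e^((r + u)·T), (r + u) = 0.0632 + 0.0178 = 0.0810
F = 42.65 · e^(0.0810 × 9/12) = 42.65 × 1.062633 = 45.3213
Value of long forward = (F − K)·e^(−rT) = (45.3213 − 46.68) · e^(−0.0632·9/12)
= -1.3587 × 0.953706 = -1.30

-$1.30 per barrel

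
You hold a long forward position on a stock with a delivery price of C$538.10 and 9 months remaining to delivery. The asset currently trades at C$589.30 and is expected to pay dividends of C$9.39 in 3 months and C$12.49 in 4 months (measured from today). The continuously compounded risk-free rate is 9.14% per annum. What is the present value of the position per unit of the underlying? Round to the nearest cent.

PV(remaining dividends) I = 9.39·e^(−0.0914·3/12) + 12.49·e^(−0.0914·4/12) = 21.2931
Current forward F = (S − I)·e^(rT) = (589.30 − 21.2931)·e^(0.0914·9/12) = 568.0069 × 1.070954 = 608.3093
Value (long) = (F − K)·e^(−rT) = (608.3093 − 538.10) × 0.933747 = 65.5577
Value = C$65.56

C$65.56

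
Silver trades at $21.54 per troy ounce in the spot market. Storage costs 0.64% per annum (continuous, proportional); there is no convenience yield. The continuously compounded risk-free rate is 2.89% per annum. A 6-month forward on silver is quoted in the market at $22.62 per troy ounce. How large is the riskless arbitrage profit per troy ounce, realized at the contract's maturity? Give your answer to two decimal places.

$0.70 per troy ounce

Fair forward: F* = S·e^(carry·T), with carry = (r + u) = 0.0289 + 0.0064 = 0.0353
F* = 21.54 · e^(0.0353 × 6/12) = 21.54 · e^0.017650 = 21.54 × 1.017807 = $21.9236
Market $22.62 > fair $21.9236: forward overpriced → cash-and-carry (buy spot, short the forward).
At maturity, profit = |F_mkt − F*| = |22.62 − 21.9236| = $0.70 per troy ounce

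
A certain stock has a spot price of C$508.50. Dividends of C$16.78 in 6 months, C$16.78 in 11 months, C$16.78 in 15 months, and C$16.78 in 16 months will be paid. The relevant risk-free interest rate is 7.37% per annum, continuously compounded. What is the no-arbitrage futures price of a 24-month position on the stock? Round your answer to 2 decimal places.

C$516.98

PV(dividends) I = 16.78·e^(−0.0737·6/12) + 16.78·e^(−0.0737·11/12) + 16.78·e^(−0.0737·15/12) + 16.78·e^(−0.0737·16/12)
I = 16.1729 + 15.6838 + 15.3032 + 15.2095 = 62.3694
F = (S − I)·e^(rT) = (508.50 − 62.3694) · e^(0.0737·24/12)
= 446.1306 · e^0.147400 = 446.1306 × 1.158817 = C$516.98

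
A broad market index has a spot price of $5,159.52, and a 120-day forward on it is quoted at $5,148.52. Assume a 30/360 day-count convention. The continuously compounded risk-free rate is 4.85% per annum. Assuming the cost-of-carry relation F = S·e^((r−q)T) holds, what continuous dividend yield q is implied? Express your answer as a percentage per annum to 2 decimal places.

5.49%

From F = S·e^((r−q)T): (r − q) = ln(F/S)/T
ln(5148.52/5159.52) = ln(0.997868) = -0.002134
(r − q) = -0.002134 / (120/360) = -0.006402
q = r − ln(F/S)/T = 0.0485 + 0.006402 = 0.054902
q = 5.49%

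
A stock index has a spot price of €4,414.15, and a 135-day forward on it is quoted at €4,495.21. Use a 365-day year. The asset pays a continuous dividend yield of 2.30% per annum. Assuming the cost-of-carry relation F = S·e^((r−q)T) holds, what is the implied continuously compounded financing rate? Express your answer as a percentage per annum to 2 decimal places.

7.22%

From F = S·e^((r−q)T): (r − q) = ln(F/S)/T
ln(4495.21/4414.15) = ln(1.018364) = 0.018197
(r − q) = 0.018197 / (135/365) = 0.049199
r = ln(F/S)/T + q = 0.049199 + 0.0230 = 0.072199
r = 7.22%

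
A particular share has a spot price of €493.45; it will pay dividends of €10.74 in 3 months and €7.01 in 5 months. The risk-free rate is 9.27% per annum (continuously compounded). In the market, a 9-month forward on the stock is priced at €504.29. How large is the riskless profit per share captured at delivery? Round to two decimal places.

€6.21 per share

PV(dividends) I = 10.74·e^(−0.0927·3/12) + 7.01·e^(−0.0927·5/12) = 17.2384
Fair forward F* = (S − I)·e^(rT) = (493.45 − 17.2384)·e^0.069525 = 476.2116 × 1.071999 = 510.4984
Market €504.29 < fair 510.4984: forward underpriced → reverse cash-and-carry (short the stock, invest proceeds at r, pay the dividends, go long the forward).
Profit at T = |F_mkt − F*| = |504.29 − 510.4984| = €6.21 per share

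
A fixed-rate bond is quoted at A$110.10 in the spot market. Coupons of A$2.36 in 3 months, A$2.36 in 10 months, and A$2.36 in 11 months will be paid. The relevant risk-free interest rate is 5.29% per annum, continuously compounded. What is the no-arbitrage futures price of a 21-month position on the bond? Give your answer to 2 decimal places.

PV(coupons) I = 2.36·e^(−0.0529·3/12) + 2.36·e^(−0.0529·10/12) + 2.36·e^(−0.0529·11/12)
I = 2.3290 + 2.2582 + 2.2483 = 6.8355
F = (S − I)·e^(rT) = (110.10 − 6.8355) · e^(0.0529·21/12)
= 103.2645 · e^0.092575 = 103.2645 × 1.096995 = A$113.28

A$113.28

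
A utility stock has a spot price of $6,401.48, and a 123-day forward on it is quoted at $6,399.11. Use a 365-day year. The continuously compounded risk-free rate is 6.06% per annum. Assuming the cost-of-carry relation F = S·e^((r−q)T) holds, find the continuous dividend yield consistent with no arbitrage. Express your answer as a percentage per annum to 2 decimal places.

6.17%

From F = S·e^((r−q)T): (r − q) = ln(F/S)/T
ln(6399.11/6401.48) = ln(0.999630) = -0.000370
(r − q) = -0.000370 / (123/365) = -0.001098
q = r − ln(F/S)/T = 0.0606 + 0.001098 = 0.061698
q = 6.17%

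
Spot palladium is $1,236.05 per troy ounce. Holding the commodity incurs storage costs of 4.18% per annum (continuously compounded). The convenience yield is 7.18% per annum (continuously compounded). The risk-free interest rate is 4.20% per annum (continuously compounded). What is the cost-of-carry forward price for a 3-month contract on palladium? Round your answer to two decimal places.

$1,239.76 per troy ounce

Net carry = r + u − y = 0.0420 + 0.0418 − 0.0718 = 0.0120
F = S·e^((r+u−y)T) = 1236.05 · e^(0.0120 × 3/12) = 1236.05 · e^0.00300000
= 1236.05 × 1.00300450 = $1,239.76 per troy ounce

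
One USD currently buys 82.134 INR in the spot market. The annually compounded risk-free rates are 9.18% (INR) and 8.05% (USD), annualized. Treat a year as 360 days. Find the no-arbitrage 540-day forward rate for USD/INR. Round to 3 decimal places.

By covered interest parity, F = S · (1+r_INR)^T / (1+r_USD)^T
= 82.134 × 1.140813 / 1.123148 = 82.134 × 1.015728
F = 83.426 INR per USD

83.426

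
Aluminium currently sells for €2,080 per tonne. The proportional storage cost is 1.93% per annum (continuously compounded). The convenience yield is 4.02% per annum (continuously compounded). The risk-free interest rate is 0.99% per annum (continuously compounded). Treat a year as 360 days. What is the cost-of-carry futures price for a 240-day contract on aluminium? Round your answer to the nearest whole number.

€2,065 per tonne

Net carry = r + u − y = 0.0099 + 0.0193 − 0.0402 = -0.0110
F = S·e^((r+u−y)T) = 2080 · e^(-0.0110 × 240/360) = 2080 · e^-0.007333
= 2080 × 0.992694 = €2,065 per tonne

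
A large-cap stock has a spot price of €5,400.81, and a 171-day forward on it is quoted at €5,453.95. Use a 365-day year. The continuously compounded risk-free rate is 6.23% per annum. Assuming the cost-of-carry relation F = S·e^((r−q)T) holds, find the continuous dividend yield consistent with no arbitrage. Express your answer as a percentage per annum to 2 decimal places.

From F = S·e^((r−q)T): (r − q) = ln(F/S)/T
ln(5453.95/5400.81) = ln(1.009839) = 0.009791
(r − q) = 0.009791 / (171/365) = 0.020899
q = r − ln(F/S)/T = 0.0623 − 0.020899 = 0.041401
q = 4.14%

4.14%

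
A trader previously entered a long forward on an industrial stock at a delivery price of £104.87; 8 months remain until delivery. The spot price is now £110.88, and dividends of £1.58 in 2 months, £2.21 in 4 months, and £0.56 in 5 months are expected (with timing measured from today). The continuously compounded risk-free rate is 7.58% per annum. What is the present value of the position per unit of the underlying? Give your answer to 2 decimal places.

PV(remaining dividends) I = 1.58·e^(−0.0758·2/12) + 2.21·e^(−0.0758·4/12) + 0.56·e^(−0.0758·5/12) = 4.2576
Current forward F = (S − I)·e^(rT) = (110.88 − 4.2576)·e^(0.0758·8/12) = 106.6224 × 1.051832 = 112.1489
Value (long) = (F − K)·e^(−rT) = (112.1489 − 104.87) × 0.950722 = 6.9202
Value = £6.92

£6.92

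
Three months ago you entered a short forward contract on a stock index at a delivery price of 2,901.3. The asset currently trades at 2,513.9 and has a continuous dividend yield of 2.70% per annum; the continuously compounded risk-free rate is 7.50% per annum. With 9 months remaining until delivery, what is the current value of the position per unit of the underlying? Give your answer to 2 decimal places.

279.10

Current fair forward for the remaining 9 months: F = S·e^((r − q)·T), (r − q) = 0.0750 − 0.0270 = 0.0480
F = 2513.9 · e^(0.0480 × 9/12) = 2513.9 × 1.03665585 = 2606.0491
Value of long forward = (F − K)·e^(−rT) = (2606.0491 − 2901.3) · e^(−0.0750·9/12)
= -295.2509 × 0.94530278 = -279.10
Short position value = −(long value) = 279.10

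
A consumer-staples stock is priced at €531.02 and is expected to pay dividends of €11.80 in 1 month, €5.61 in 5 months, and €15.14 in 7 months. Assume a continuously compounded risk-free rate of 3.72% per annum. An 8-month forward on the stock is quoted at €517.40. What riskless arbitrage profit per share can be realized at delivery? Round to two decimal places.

PV(dividends) I = 11.80·e^(−0.0372·1/12) + 5.61·e^(−0.0372·5/12) + 15.14·e^(−0.0372·7/12) = 32.1022
Fair forward F* = (S − I)·e^(rT) = (531.02 − 32.1022)·e^0.024800 = 498.9178 × 1.025110 = 511.4456
Market €517.40 > fair 511.4456: forward overpriced → cash-and-carry (borrow at r, buy the stock and collect the dividends, short the forward).
Profit at T = |F_mkt − F*| = |517.40 − 511.4456| = €5.95 per share

€5.95 per share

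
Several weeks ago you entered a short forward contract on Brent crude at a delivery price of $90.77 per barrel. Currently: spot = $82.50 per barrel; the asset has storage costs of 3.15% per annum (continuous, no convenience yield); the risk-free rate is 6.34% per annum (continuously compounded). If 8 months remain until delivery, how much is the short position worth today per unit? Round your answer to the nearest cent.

$2.76 per barrel

Current fair forward for the remaining 8 months: F = S·e^((r + u)·T), (r + u) = 0.0634 + 0.0315 = 0.0949
F = 82.50 · e^(0.0949 × 8/12) = 82.50 × 1.065311 = 87.8882
Value of long forward = (F − K)·e^(−rT) = (87.8882 − 90.77) · e^(−0.0634·8/12)
= -2.8818 × 0.958614 = -2.76
Short position value = −(long value) = $2.76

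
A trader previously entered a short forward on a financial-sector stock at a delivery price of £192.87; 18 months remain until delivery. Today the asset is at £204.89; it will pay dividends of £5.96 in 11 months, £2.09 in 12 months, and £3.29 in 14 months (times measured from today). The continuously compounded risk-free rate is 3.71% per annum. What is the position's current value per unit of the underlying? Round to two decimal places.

-£11.53

PV(remaining dividends) I = 5.96·e^(−0.0371·11/12) + 2.09·e^(−0.0371·12/12) + 3.29·e^(−0.0371·14/12) = 10.9252
Current forward F = (S − I)·e^(rT) = (204.89 − 10.9252)·e^(0.0371·18/12) = 193.9648 × 1.057228 = 205.0650
Value (long) = (F − K)·e^(−rT) = (205.0650 − 192.87) × 0.945870 = 11.5349
Short position value = −(long value) = -£11.53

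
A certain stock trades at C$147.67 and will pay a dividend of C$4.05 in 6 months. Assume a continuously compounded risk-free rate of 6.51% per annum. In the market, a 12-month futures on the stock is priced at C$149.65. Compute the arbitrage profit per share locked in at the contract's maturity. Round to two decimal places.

C$3.77 per share

PV(dividends) I = 4.05·e^(−0.0651·6/12) = 3.9203
Fair futures F* = (S − I)·e^(rT) = (147.67 − 3.9203)·e^0.065100 = 143.7497 × 1.067266 = 153.4192
Market C$149.65 < fair 153.4192: forward underpriced → reverse cash-and-carry (short the stock, invest proceeds at r, pay the dividends, go long the forward).
Profit at T = |F_mkt − F*| = |149.65 − 153.4192| = C$3.77 per share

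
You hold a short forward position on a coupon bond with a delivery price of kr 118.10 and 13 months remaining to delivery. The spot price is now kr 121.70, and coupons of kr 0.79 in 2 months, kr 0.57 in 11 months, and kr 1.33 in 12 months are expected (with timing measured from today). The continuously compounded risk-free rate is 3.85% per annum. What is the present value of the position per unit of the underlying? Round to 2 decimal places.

-kr 5.81

PV(remaining coupons) I = 0.79·e^(−0.0385·2/12) + 0.57·e^(−0.0385·11/12) + 1.33·e^(−0.0385·12/12) = 2.6149
Current forward F = (S − I)·e^(rT) = (121.70 − 2.6149)·e^(0.0385·13/12) = 119.0851 × 1.042590 = 124.1569
Value (long) = (F − K)·e^(−rT) = (124.1569 − 118.10) × 0.959149 = 5.8095
Short position value = −(long value) = -kr 5.81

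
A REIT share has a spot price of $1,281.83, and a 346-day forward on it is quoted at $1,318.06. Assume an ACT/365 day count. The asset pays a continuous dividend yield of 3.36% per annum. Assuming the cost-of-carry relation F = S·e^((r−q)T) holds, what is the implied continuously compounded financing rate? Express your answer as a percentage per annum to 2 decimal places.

6.30%

From F = S·e^((r−q)T): (r − q) = ln(F/S)/T
ln(1318.06/1281.83) = ln(1.028264) = 0.027872
(r − q) = 0.027872 / (346/365) = 0.029403
r = ln(F/S)/T + q = 0.029403 + 0.0336 = 0.063003
r = 6.30%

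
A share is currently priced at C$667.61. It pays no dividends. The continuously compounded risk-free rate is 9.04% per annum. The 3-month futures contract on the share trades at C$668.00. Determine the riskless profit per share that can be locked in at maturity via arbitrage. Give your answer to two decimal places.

C$14.87 per share

Fair futures: F* = S·e^(carry·T), with carry = r = 0.0904
F* = 667.61 · e^(0.0904 × 3/12) = 667.61 · e^0.022600 = 667.61 × 1.022857 = C$682.8696
Market C$668.00 < fair C$682.8696: forward underpriced → reverse cash-and-carry (short spot, go long the forward).
At maturity, profit = |F_mkt − F*| = |668.00 − 682.8696| = C$14.87 per share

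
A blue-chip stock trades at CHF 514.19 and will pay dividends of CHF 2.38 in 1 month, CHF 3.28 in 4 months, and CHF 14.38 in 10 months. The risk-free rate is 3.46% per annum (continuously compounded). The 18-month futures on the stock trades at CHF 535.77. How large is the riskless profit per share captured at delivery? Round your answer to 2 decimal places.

CHF 14.82 per share

PV(dividends) I = 2.38·e^(−0.0346·1/12) + 3.28·e^(−0.0346·4/12) + 14.38·e^(−0.0346·10/12) = 19.5868
Fair futures F* = (S − I)·e^(rT) = (514.19 − 19.5868)·e^0.051900 = 494.6032 × 1.053270 = 520.9507
Market CHF 535.77 > fair 520.9507: forward overpriced → cash-and-carry (borrow at r, buy the stock and collect the dividends, short the forward).
Profit at T = |F_mkt − F*| = |535.77 − 520.9507| = CHF 14.82 per share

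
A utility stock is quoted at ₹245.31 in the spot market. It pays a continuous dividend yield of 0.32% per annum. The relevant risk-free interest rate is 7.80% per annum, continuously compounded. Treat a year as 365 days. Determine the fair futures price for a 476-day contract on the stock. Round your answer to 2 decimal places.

F = S·e^((r − q)T) = 245.31 · e^((0.0780 − 0.0032) × 476/365)
= 245.31 · e^0.097547 = 245.31 × 1.102463
F = ₹270.45

₹270.45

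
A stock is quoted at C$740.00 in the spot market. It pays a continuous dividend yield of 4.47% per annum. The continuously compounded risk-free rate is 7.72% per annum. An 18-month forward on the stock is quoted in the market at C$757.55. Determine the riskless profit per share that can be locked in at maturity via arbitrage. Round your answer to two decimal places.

Fair forward: F* = S·e^(carry·T), with carry = (r − q) = 0.0772 − 0.0447 = 0.0325
F* = 740.00 · e^(0.0325 × 18/12) = 740.00 · e^0.048750 = 740.00 × 1.049958 = C$776.9689
Market C$757.55 < fair C$776.9689: forward underpriced → reverse cash-and-carry (short spot, go long the forward).
At maturity, profit = |F_mkt − F*| = |757.55 − 776.9689| = C$19.42 per share

C$19.42 per share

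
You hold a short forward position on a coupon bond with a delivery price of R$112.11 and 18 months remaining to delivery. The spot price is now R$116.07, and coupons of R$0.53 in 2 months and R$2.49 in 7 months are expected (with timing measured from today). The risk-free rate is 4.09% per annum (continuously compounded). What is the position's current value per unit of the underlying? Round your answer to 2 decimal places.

-R$7.67

PV(remaining coupons) I = 0.53·e^(−0.0409·2/12) + 2.49·e^(−0.0409·7/12) = 2.9577
Current forward F = (S − I)·e^(rT) = (116.07 − 2.9577)·e^(0.0409·18/12) = 113.1123 × 1.063271 = 120.2690
Value (long) = (F − K)·e^(−rT) = (120.2690 − 112.11) × 0.940494 = 7.6735
Short position value = −(long value) = -R$7.67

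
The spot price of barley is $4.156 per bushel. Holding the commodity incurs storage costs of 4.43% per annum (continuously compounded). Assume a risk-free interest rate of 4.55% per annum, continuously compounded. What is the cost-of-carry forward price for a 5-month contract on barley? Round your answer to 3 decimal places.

Net carry = r + u − y = 0.0455 + 0.0443 − 0.0000 = 0.0898
F = S·e^((r+u−y)T) = 4.156 · e^(0.0898 × 5/12) = 4.156 · e^0.037417
= 4.156 × 1.038126 = $4.314 per bushel

$4.314 per bushel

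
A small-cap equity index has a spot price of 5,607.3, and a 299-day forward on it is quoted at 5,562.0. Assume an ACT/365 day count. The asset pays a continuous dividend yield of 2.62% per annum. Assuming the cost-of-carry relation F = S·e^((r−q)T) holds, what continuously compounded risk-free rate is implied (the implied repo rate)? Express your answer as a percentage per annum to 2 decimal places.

From F = S·e^((r−q)T): (r − q) = ln(F/S)/T
ln(5562.0/5607.3) = ln(0.991921) = -0.008112
(r − q) = -0.008112 / (299/365) = -0.009903
r = ln(F/S)/T + q = -0.009903 + 0.0262 = 0.016297
r = 1.63%

1.63%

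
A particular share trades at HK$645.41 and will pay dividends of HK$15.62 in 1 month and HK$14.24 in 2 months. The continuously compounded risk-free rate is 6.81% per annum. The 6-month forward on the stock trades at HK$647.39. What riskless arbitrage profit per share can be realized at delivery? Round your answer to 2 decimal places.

HK$10.26 per share

PV(dividends) I = 15.62·e^(−0.0681·1/12) + 14.24·e^(−0.0681·2/12) = 29.6109
Fair forward F* = (S − I)·e^(rT) = (645.41 − 29.6109)·e^0.034050 = 615.7991 × 1.034636 = 637.1279
Market HK$647.39 > fair 637.1279: forward overpriced → cash-and-carry (borrow at r, buy the stock and collect the dividends, short the forward).
Profit at T = |F_mkt − F*| = |647.39 − 637.1279| = HK$10.26 per share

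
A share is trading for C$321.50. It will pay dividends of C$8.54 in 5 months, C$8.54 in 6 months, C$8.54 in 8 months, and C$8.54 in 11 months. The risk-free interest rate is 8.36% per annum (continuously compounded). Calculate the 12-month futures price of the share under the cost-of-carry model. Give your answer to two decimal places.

PV(dividends) I = 8.54·e^(−0.0836·5/12) + 8.54·e^(−0.0836·6/12) + 8.54·e^(−0.0836·8/12) + 8.54·e^(−0.0836·11/12)
I = 8.2476 + 8.1904 + 8.0771 + 7.9100 = 32.4251
F = (S − I)·e^(rT) = (321.50 − 32.4251) · e^(0.0836·12/12)
= 289.0749 · e^0.083600 = 289.0749 × 1.087194 = C$314.28

C$314.28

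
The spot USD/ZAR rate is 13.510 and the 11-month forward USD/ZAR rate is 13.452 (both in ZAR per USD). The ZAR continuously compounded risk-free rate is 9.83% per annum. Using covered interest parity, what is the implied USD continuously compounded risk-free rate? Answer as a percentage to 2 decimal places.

F = S·e^((r_ZAR − r_USD)T) ⇒ r_USD = r_ZAR − ln(F/S)/T
ln(13.452/13.510) = -0.004302; /(11/12) = -0.004693
r_USD = 0.0983 + 0.004693 = 0.102993
r_USD = 10.30%

10.30%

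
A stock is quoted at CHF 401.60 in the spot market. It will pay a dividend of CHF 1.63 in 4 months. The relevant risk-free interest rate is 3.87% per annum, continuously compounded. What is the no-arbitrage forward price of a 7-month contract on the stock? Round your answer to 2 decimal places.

PV(dividends) I = 1.63·e^(−0.0387·4/12)
I = 1.6091
F = (S − I)·e^(rT) = (401.60 − 1.6091) · e^(0.0387·7/12)
= 399.9909 · e^0.022575 = 399.9909 × 1.022832 = CHF 409.12

CHF 409.12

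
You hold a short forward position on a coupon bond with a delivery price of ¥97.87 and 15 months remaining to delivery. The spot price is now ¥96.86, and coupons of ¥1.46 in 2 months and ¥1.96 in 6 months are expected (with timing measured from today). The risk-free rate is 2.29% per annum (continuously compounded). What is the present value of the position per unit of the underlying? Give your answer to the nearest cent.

PV(remaining coupons) I = 1.46·e^(−0.0229·2/12) + 1.96·e^(−0.0229·6/12) = 3.3921
Current forward F = (S − I)·e^(rT) = (96.86 − 3.3921)·e^(0.0229·15/12) = 93.4679 × 1.029039 = 96.1821
Value (long) = (F − K)·e^(−rT) = (96.1821 − 97.87) × 0.971781 = -1.6403
Short position value = −(long value) = ¥1.64

¥1.64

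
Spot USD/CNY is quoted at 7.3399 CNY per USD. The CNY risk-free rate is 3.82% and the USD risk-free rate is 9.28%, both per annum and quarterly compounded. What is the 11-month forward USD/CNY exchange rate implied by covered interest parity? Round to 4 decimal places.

By covered interest parity, F = S · (1+r_CNY/4)^(4T) / (1+r_USD/4)^(4T)
= 7.3399 × 1.035465 / 1.087732 = 7.3399 × 0.951949
F = 6.9872 CNY per USD

6.9872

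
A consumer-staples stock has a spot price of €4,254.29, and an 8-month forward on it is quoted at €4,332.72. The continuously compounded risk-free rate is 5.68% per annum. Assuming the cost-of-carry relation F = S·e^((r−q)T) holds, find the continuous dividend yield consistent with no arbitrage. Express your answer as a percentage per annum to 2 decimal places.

From F = S·e^((r−q)T): (r − q) = ln(F/S)/T
ln(4332.72/4254.29) = ln(1.018436) = 0.018268
(r − q) = 0.018268 / (8/12) = 0.027402
q = r − ln(F/S)/T = 0.0568 − 0.027402 = 0.029398
q = 2.94%

2.94%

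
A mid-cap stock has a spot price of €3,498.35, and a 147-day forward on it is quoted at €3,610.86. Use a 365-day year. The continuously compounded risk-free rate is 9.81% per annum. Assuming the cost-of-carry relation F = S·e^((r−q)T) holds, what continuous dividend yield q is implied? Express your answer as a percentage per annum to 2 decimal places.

1.95%

From F = S·e^((r−q)T): (r − q) = ln(F/S)/T
ln(3610.86/3498.35) = ln(1.032161) = 0.031655
(r − q) = 0.031655 / (147/365) = 0.078599
q = r − ln(F/S)/T = 0.0981 − 0.078599 = 0.019501
q = 1.95%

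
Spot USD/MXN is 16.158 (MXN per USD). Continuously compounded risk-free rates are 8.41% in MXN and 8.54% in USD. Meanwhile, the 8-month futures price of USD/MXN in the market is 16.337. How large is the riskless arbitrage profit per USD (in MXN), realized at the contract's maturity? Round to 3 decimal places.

Fair futures: F* = S·e^(carry·T), with carry = (r_MXN − r_USD) = 0.0841 − 0.0854 = -0.0013
F* = 16.158 · e^(-0.0013 × 8/12) = 16.158 · e^-0.000867 = 16.158 × 0.999133 = 16.1440
Market 16.337 > fair 16.1440: forward overpriced → cash-and-carry (buy spot, short the forward).
At maturity, profit = |F_mkt − F*| = |16.337 − 16.1440| = 0.193 per USD (in MXN)

0.193 per USD (in MXN)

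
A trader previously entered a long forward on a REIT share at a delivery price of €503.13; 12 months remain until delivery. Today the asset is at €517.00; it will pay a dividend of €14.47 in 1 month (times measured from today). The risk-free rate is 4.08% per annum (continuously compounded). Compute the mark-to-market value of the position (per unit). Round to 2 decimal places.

€19.56

PV(remaining dividends) I = 14.47·e^(−0.0408·1/12) = 14.4209
Current forward F = (S − I)·e^(rT) = (517.00 − 14.4209)·e^(0.0408·12/12) = 502.5791 × 1.041644 = 523.5085
Value (long) = (F − K)·e^(−rT) = (523.5085 − 503.13) × 0.960021 = 19.5638
Value = €19.56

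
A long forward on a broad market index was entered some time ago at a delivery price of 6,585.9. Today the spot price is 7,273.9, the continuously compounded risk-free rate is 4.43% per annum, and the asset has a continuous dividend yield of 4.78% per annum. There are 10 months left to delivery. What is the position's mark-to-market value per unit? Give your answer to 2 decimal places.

Current fair forward for the remaining 10 months: F = S·e^((r − q)·T), (r − q) = 0.0443 − 0.0478 = -0.0035
F = 7273.9 · e^(-0.0035 × 10/12) = 7273.9 × 0.99708758 = 7252.7153
Value of long forward = (F − K)·e^(−rT) = (7252.7153 − 6585.9) · e^(−0.0443·10/12)
= 666.8153 × 0.96375645 = 642.65

642.65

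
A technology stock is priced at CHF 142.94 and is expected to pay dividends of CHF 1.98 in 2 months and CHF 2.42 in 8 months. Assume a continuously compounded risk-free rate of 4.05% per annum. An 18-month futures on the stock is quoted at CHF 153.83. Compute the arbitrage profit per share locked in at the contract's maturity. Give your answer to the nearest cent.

CHF 6.53 per share

PV(dividends) I = 1.98·e^(−0.0405·2/12) + 2.42·e^(−0.0405·8/12) = 4.3222
Fair futures F* = (S − I)·e^(rT) = (142.94 − 4.3222)·e^0.060750 = 138.6178 × 1.062633 = 147.2998
Market CHF 153.83 > fair 147.2998: forward overpriced → cash-and-carry (borrow at r, buy the stock and collect the dividends, short the forward).
Profit at T = |F_mkt − F*| = |153.83 − 147.2998| = CHF 6.53 per share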